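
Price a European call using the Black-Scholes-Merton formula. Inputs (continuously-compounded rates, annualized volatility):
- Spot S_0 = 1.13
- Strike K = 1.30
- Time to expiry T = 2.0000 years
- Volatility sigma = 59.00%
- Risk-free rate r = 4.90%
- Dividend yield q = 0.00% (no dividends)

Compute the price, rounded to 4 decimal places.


Answer: Price = 0.3495

Derivation:
d1 = (ln(S/K) + (r - q + 0.5*sigma^2) * T) / (sigma * sqrt(T)) = 0.36668085
d2 = d1 - sigma * sqrt(T) = -0.46770515
exp(-rT) = 0.90664890; exp(-qT) = 1.00000000
C = S_0 * exp(-qT) * N(d1) - K * exp(-rT) * N(d2)
N(d1) = 0.64307145; N(d2) = 0.31999773
C = 1.1300 * 1.00000000 * 0.64307145 - 1.3000 * 0.90664890 * 0.31999773 = 0.3495


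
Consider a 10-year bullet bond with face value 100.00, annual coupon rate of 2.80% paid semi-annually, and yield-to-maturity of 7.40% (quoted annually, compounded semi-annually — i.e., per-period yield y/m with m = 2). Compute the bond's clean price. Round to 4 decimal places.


Coupon per period c = face * coupon_rate / m = 1.400000
Periods per year m = 2; per-period yield y/m = 0.037000
Number of cashflows N = 20
Cashflows (t years, CF_t, discount factor 1/(1+y/m)^(m*t), PV):
  t = 0.5000: CF_t = 1.400000, DF = 0.964320, PV = 1.350048
  t = 1.0000: CF_t = 1.400000, DF = 0.929913, PV = 1.301879
  t = 1.5000: CF_t = 1.400000, DF = 0.896734, PV = 1.255428
  t = 2.0000: CF_t = 1.400000, DF = 0.864739, PV = 1.210634
  t = 2.5000: CF_t = 1.400000, DF = 0.833885, PV = 1.167439
  t = 3.0000: CF_t = 1.400000, DF = 0.804132, PV = 1.125785
  t = 3.5000: CF_t = 1.400000, DF = 0.775441, PV = 1.085617
  t = 4.0000: CF_t = 1.400000, DF = 0.747773, PV = 1.046883
  t = 4.5000: CF_t = 1.400000, DF = 0.721093, PV = 1.009530
  t = 5.0000: CF_t = 1.400000, DF = 0.695364, PV = 0.973510
  t = 5.5000: CF_t = 1.400000, DF = 0.670554, PV = 0.938775
  t = 6.0000: CF_t = 1.400000, DF = 0.646629, PV = 0.905280
  t = 6.5000: CF_t = 1.400000, DF = 0.623557, PV = 0.872980
  t = 7.0000: CF_t = 1.400000, DF = 0.601309, PV = 0.841832
  t = 7.5000: CF_t = 1.400000, DF = 0.579854, PV = 0.811796
  t = 8.0000: CF_t = 1.400000, DF = 0.559165, PV = 0.782831
  t = 8.5000: CF_t = 1.400000, DF = 0.539214, PV = 0.754900
  t = 9.0000: CF_t = 1.400000, DF = 0.519975, PV = 0.727965
  t = 9.5000: CF_t = 1.400000, DF = 0.501422, PV = 0.701991
  t = 10.0000: CF_t = 101.400000, DF = 0.483532, PV = 49.030105
Price P = sum_t PV_t = 67.895208

Answer: Price = 67.8952


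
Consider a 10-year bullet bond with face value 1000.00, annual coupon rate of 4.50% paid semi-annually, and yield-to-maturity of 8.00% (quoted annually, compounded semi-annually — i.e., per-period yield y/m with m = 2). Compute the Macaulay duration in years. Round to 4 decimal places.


Answer: Macaulay duration = 7.8354 years

Derivation:
Coupon per period c = face * coupon_rate / m = 22.500000
Periods per year m = 2; per-period yield y/m = 0.040000
Number of cashflows N = 20
Cashflows (t years, CF_t, discount factor 1/(1+y/m)^(m*t), PV):
  t = 0.5000: CF_t = 22.500000, DF = 0.961538, PV = 21.634615
  t = 1.0000: CF_t = 22.500000, DF = 0.924556, PV = 20.802515
  t = 1.5000: CF_t = 22.500000, DF = 0.888996, PV = 20.002418
  t = 2.0000: CF_t = 22.500000, DF = 0.854804, PV = 19.233094
  t = 2.5000: CF_t = 22.500000, DF = 0.821927, PV = 18.493360
  t = 3.0000: CF_t = 22.500000, DF = 0.790315, PV = 17.782077
  t = 3.5000: CF_t = 22.500000, DF = 0.759918, PV = 17.098151
  t = 4.0000: CF_t = 22.500000, DF = 0.730690, PV = 16.440530
  t = 4.5000: CF_t = 22.500000, DF = 0.702587, PV = 15.808202
  t = 5.0000: CF_t = 22.500000, DF = 0.675564, PV = 15.200194
  t = 5.5000: CF_t = 22.500000, DF = 0.649581, PV = 14.615571
  t = 6.0000: CF_t = 22.500000, DF = 0.624597, PV = 14.053434
  t = 6.5000: CF_t = 22.500000, DF = 0.600574, PV = 13.512917
  t = 7.0000: CF_t = 22.500000, DF = 0.577475, PV = 12.993189
  t = 7.5000: CF_t = 22.500000, DF = 0.555265, PV = 12.493451
  t = 8.0000: CF_t = 22.500000, DF = 0.533908, PV = 12.012934
  t = 8.5000: CF_t = 22.500000, DF = 0.513373, PV = 11.550898
  t = 9.0000: CF_t = 22.500000, DF = 0.493628, PV = 11.106633
  t = 9.5000: CF_t = 22.500000, DF = 0.474642, PV = 10.679455
  t = 10.0000: CF_t = 1022.500000, DF = 0.456387, PV = 466.655652
Price P = sum_t PV_t = 762.169289
Macaulay numerator sum_t t * PV_t:
  t * PV_t at t = 0.5000: 10.817308
  t * PV_t at t = 1.0000: 20.802515
  t * PV_t at t = 1.5000: 30.003627
  t * PV_t at t = 2.0000: 38.466189
  t * PV_t at t = 2.5000: 46.233400
  t * PV_t at t = 3.0000: 53.346230
  t * PV_t at t = 3.5000: 59.843528
  t * PV_t at t = 4.0000: 65.762118
  t * PV_t at t = 4.5000: 71.136907
  t * PV_t at t = 5.0000: 76.000969
  t * PV_t at t = 5.5000: 80.385640
  t * PV_t at t = 6.0000: 84.320602
  t * PV_t at t = 6.5000: 87.833960
  t * PV_t at t = 7.0000: 90.952326
  t * PV_t at t = 7.5000: 93.700885
  t * PV_t at t = 8.0000: 96.103472
  t * PV_t at t = 8.5000: 98.182633
  t * PV_t at t = 9.0000: 99.959695
  t * PV_t at t = 9.5000: 101.454818
  t * PV_t at t = 10.0000: 4666.556525
Macaulay duration D = (sum_t t * PV_t) / P = 5971.863346 / 762.169289 = 7.835350


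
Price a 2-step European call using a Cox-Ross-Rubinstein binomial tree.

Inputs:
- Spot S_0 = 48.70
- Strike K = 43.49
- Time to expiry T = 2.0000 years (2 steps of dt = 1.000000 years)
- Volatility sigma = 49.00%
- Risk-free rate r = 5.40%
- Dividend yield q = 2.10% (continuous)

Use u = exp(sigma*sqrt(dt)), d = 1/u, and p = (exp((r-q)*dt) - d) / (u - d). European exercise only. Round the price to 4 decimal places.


dt = T/N = 1.000000
u = exp(sigma*sqrt(dt)) = 1.632316; d = 1/u = 0.612626
p = (exp((r-q)*dt) - d) / (u - d) = 0.412796
Discount per step: exp(-r*dt) = 0.947432
Stock lattice S(k, i) with i counting down-moves:
  k=0: S(0,0) = 48.7000
  k=1: S(1,0) = 79.4938; S(1,1) = 29.8349
  k=2: S(2,0) = 129.7590; S(2,1) = 48.7000; S(2,2) = 18.2777
Terminal payoffs V(N, i) = max(S_T - K, 0):
  V(2,0) = 86.269019; V(2,1) = 5.210000; V(2,2) = 0.000000
Backward induction: V(k, i) = exp(-r*dt) * [p * V(k+1, i) + (1-p) * V(k+1, i+1)].
  V(1,0) = exp(-r*dt) * [p*86.269019 + (1-p)*5.210000] = 36.638014
  V(1,1) = exp(-r*dt) * [p*5.210000 + (1-p)*0.000000] = 2.037612
  V(0,0) = exp(-r*dt) * [p*36.638014 + (1-p)*2.037612] = 15.462593

Answer: Price = V(0,0) = 15.4626


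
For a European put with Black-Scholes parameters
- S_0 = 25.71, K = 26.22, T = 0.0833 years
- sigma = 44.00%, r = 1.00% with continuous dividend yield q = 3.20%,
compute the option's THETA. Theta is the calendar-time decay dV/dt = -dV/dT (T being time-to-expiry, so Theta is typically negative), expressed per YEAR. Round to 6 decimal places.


Answer: Theta = -8.043811

Derivation:
d1 = -0.1056102249; d2 = -0.2326018781
phi(d1) = 0.3967236672; exp(-qT) = 0.9973379496; exp(-rT) = 0.9991673468
Theta = -S*exp(-qT)*phi(d1)*sigma/(2*sqrt(T)) + r*K*exp(-rT)*N(-d2) - q*S*exp(-qT)*N(-d1)
N(-d1) = 0.5420541941; N(-d2) = 0.5919647156; sqrt(T) = 0.2886173938
Term 1 = -25.7100 * 0.9973379496 * 0.3967236672 * 0.4400 / (2 * 0.2886173938) = -7.7541234546
Term 2 = 0.0100 * 26.2200 * 0.9991673468 * 0.5919647156 = 0.1550839097
Term 3 = -0.0320 * 25.7100 * 0.9973379496 * 0.5420541941 = -0.4447716617
Theta = -7.7541234546 + (0.1550839097) + (-0.4447716617) = -8.043811


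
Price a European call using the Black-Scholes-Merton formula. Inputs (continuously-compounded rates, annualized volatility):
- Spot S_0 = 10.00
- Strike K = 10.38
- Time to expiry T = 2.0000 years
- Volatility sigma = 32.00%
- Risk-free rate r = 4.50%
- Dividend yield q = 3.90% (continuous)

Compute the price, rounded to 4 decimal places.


d1 = (ln(S/K) + (r - q + 0.5*sigma^2) * T) / (sigma * sqrt(T)) = 0.17037785
d2 = d1 - sigma * sqrt(T) = -0.28217049
exp(-rT) = 0.91393119; exp(-qT) = 0.92496443
C = S_0 * exp(-qT) * N(d1) - K * exp(-rT) * N(d2)
N(d1) = 0.56764351; N(d2) = 0.38890639
C = 10.0000 * 0.92496443 * 0.56764351 - 10.3800 * 0.91393119 * 0.38890639 = 1.5611

Answer: Price = 1.5611


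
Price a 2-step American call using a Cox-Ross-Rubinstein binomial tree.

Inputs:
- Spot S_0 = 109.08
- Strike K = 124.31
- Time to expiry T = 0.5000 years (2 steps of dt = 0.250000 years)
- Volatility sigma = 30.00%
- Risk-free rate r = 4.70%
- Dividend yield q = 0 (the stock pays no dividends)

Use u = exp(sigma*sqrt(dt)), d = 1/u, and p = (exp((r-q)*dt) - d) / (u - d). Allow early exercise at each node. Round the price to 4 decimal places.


Answer: Price = V(0,0) = 5.6408

Derivation:
dt = T/N = 0.250000
u = exp(sigma*sqrt(dt)) = 1.161834; d = 1/u = 0.860708
p = (exp((r-q)*dt) - d) / (u - d) = 0.501820
Discount per step: exp(-r*dt) = 0.988319
Stock lattice S(k, i) with i counting down-moves:
  k=0: S(0,0) = 109.0800
  k=1: S(1,0) = 126.7329; S(1,1) = 93.8860
  k=2: S(2,0) = 147.2426; S(2,1) = 109.0800; S(2,2) = 80.8085
Terminal payoffs V(N, i) = max(S_T - K, 0):
  V(2,0) = 22.932599; V(2,1) = 0.000000; V(2,2) = 0.000000
Backward induction: V(k, i) = exp(-r*dt) * [p * V(k+1, i) + (1-p) * V(k+1, i+1)]; then take max(V_cont, immediate exercise) for American.
  V(1,0) = exp(-r*dt) * [p*22.932599 + (1-p)*0.000000] = 11.373619; exercise = 2.422879; V(1,0) = max -> 11.373619
  V(1,1) = exp(-r*dt) * [p*0.000000 + (1-p)*0.000000] = 0.000000; exercise = 0.000000; V(1,1) = max -> 0.000000
  V(0,0) = exp(-r*dt) * [p*11.373619 + (1-p)*0.000000] = 5.640844; exercise = 0.000000; V(0,0) = max -> 5.640844


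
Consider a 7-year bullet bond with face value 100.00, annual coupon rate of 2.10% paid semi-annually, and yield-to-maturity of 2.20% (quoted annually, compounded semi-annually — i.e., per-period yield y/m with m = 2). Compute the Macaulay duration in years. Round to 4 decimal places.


Coupon per period c = face * coupon_rate / m = 1.050000
Periods per year m = 2; per-period yield y/m = 0.011000
Number of cashflows N = 14
Cashflows (t years, CF_t, discount factor 1/(1+y/m)^(m*t), PV):
  t = 0.5000: CF_t = 1.050000, DF = 0.989120, PV = 1.038576
  t = 1.0000: CF_t = 1.050000, DF = 0.978358, PV = 1.027276
  t = 1.5000: CF_t = 1.050000, DF = 0.967713, PV = 1.016099
  t = 2.0000: CF_t = 1.050000, DF = 0.957184, PV = 1.005043
  t = 2.5000: CF_t = 1.050000, DF = 0.946769, PV = 0.994108
  t = 3.0000: CF_t = 1.050000, DF = 0.936468, PV = 0.983292
  t = 3.5000: CF_t = 1.050000, DF = 0.926279, PV = 0.972593
  t = 4.0000: CF_t = 1.050000, DF = 0.916201, PV = 0.962011
  t = 4.5000: CF_t = 1.050000, DF = 0.906232, PV = 0.951544
  t = 5.0000: CF_t = 1.050000, DF = 0.896372, PV = 0.941191
  t = 5.5000: CF_t = 1.050000, DF = 0.886620, PV = 0.930950
  t = 6.0000: CF_t = 1.050000, DF = 0.876973, PV = 0.920821
  t = 6.5000: CF_t = 1.050000, DF = 0.867431, PV = 0.910803
  t = 7.0000: CF_t = 101.050000, DF = 0.857993, PV = 86.700208
Price P = sum_t PV_t = 99.354514
Macaulay numerator sum_t t * PV_t:
  t * PV_t at t = 0.5000: 0.519288
  t * PV_t at t = 1.0000: 1.027276
  t * PV_t at t = 1.5000: 1.524148
  t * PV_t at t = 2.0000: 2.010086
  t * PV_t at t = 2.5000: 2.485270
  t * PV_t at t = 3.0000: 2.949875
  t * PV_t at t = 3.5000: 3.404076
  t * PV_t at t = 4.0000: 3.848044
  t * PV_t at t = 4.5000: 4.281948
  t * PV_t at t = 5.0000: 4.705955
  t * PV_t at t = 5.5000: 5.120228
  t * PV_t at t = 6.0000: 5.524929
  t * PV_t at t = 6.5000: 5.920217
  t * PV_t at t = 7.0000: 606.901456
Macaulay duration D = (sum_t t * PV_t) / P = 650.222795 / 99.354514 = 6.544472

Answer: Macaulay duration = 6.5445 years


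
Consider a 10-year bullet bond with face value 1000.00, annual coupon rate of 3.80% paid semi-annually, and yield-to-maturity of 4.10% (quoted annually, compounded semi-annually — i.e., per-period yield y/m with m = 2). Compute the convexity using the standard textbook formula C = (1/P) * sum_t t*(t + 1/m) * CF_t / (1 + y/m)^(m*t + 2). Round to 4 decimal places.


Coupon per period c = face * coupon_rate / m = 19.000000
Periods per year m = 2; per-period yield y/m = 0.020500
Number of cashflows N = 20
Cashflows (t years, CF_t, discount factor 1/(1+y/m)^(m*t), PV):
  t = 0.5000: CF_t = 19.000000, DF = 0.979912, PV = 18.618324
  t = 1.0000: CF_t = 19.000000, DF = 0.960227, PV = 18.244316
  t = 1.5000: CF_t = 19.000000, DF = 0.940938, PV = 17.877821
  t = 2.0000: CF_t = 19.000000, DF = 0.922036, PV = 17.518687
  t = 2.5000: CF_t = 19.000000, DF = 0.903514, PV = 17.166769
  t = 3.0000: CF_t = 19.000000, DF = 0.885364, PV = 16.821919
  t = 3.5000: CF_t = 19.000000, DF = 0.867579, PV = 16.483997
  t = 4.0000: CF_t = 19.000000, DF = 0.850151, PV = 16.152864
  t = 4.5000: CF_t = 19.000000, DF = 0.833073, PV = 15.828382
  t = 5.0000: CF_t = 19.000000, DF = 0.816338, PV = 15.510418
  t = 5.5000: CF_t = 19.000000, DF = 0.799939, PV = 15.198842
  t = 6.0000: CF_t = 19.000000, DF = 0.783870, PV = 14.893525
  t = 6.5000: CF_t = 19.000000, DF = 0.768123, PV = 14.594341
  t = 7.0000: CF_t = 19.000000, DF = 0.752693, PV = 14.301167
  t = 7.5000: CF_t = 19.000000, DF = 0.737573, PV = 14.013882
  t = 8.0000: CF_t = 19.000000, DF = 0.722756, PV = 13.732369
  t = 8.5000: CF_t = 19.000000, DF = 0.708237, PV = 13.456510
  t = 9.0000: CF_t = 19.000000, DF = 0.694010, PV = 13.186193
  t = 9.5000: CF_t = 19.000000, DF = 0.680069, PV = 12.921307
  t = 10.0000: CF_t = 1019.000000, DF = 0.666407, PV = 679.069153
Price P = sum_t PV_t = 975.590786
Convexity numerator sum_t t*(t + 1/m) * CF_t / (1+y/m)^(m*t + 2):
  t = 0.5000: term = 8.938910
  t = 1.0000: term = 26.278031
  t = 1.5000: term = 51.500306
  t = 2.0000: term = 84.109597
  t = 2.5000: term = 123.629981
  t = 3.0000: term = 169.605069
  t = 3.5000: term = 221.597346
  t = 4.0000: term = 279.187529
  t = 4.5000: term = 341.973946
  t = 5.0000: term = 409.571931
  t = 5.5000: term = 481.613246
  t = 6.0000: term = 557.745508
  t = 6.5000: term = 637.631644
  t = 7.0000: term = 720.949358
  t = 7.5000: term = 807.390616
  t = 8.0000: term = 896.661145
  t = 8.5000: term = 988.479949
  t = 9.0000: term = 1082.578841
  t = 9.5000: term = 1178.701988
  t = 10.0000: term = 68466.367035
Convexity = (1/P) * sum = 77534.511977 / 975.590786 = 79.474420

Answer: Convexity = 79.4744


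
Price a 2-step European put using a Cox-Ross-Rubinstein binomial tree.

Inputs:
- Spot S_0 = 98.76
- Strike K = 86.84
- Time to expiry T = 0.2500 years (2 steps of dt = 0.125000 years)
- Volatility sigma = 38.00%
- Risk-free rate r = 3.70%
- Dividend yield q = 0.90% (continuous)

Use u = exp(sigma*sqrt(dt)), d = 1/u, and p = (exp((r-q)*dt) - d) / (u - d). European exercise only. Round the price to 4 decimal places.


Answer: Price = V(0,0) = 3.0471

Derivation:
dt = T/N = 0.125000
u = exp(sigma*sqrt(dt)) = 1.143793; d = 1/u = 0.874284
p = (exp((r-q)*dt) - d) / (u - d) = 0.479472
Discount per step: exp(-r*dt) = 0.995386
Stock lattice S(k, i) with i counting down-moves:
  k=0: S(0,0) = 98.7600
  k=1: S(1,0) = 112.9610; S(1,1) = 86.3443
  k=2: S(2,0) = 129.2041; S(2,1) = 98.7600; S(2,2) = 75.4894
Terminal payoffs V(N, i) = max(K - S_T, 0):
  V(2,0) = 0.000000; V(2,1) = 0.000000; V(2,2) = 11.350612
Backward induction: V(k, i) = exp(-r*dt) * [p * V(k+1, i) + (1-p) * V(k+1, i+1)].
  V(1,0) = exp(-r*dt) * [p*0.000000 + (1-p)*0.000000] = 0.000000
  V(1,1) = exp(-r*dt) * [p*0.000000 + (1-p)*11.350612] = 5.881047
  V(0,0) = exp(-r*dt) * [p*0.000000 + (1-p)*5.881047] = 3.047123


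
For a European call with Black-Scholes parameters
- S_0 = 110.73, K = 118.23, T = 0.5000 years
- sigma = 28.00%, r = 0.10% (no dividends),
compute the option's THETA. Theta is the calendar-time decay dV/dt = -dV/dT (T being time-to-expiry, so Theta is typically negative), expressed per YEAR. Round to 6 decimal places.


Answer: Theta = -8.558400

Derivation:
d1 = -0.2294918804; d2 = -0.4274817792
phi(d1) = 0.3885739442; exp(-qT) = 1.0000000000; exp(-rT) = 0.9995001250
Theta = -S*exp(-qT)*phi(d1)*sigma/(2*sqrt(T)) - r*K*exp(-rT)*N(d2) + q*S*exp(-qT)*N(d1)
N(d1) = 0.4092433154; N(d2) = 0.3345142269; sqrt(T) = 0.7071067812
Term 1 = -110.7300 * 1.0000000000 * 0.3885739442 * 0.2800 / (2 * 0.7071067812) = -8.5188703573
Term 2 = -0.0010 * 118.2300 * 0.9995001250 * 0.3345142269 = -0.0395298472
Term 3 = 0 (no dividend yield, q = 0)
Theta = -8.5188703573 + (-0.0395298472) + (0.0000000000) = -8.558400


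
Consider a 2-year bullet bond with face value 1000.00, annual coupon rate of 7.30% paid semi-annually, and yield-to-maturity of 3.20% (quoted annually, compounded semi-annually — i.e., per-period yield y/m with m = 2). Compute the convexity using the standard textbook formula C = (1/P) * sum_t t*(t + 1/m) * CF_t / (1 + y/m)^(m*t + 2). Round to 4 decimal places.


Coupon per period c = face * coupon_rate / m = 36.500000
Periods per year m = 2; per-period yield y/m = 0.016000
Number of cashflows N = 4
Cashflows (t years, CF_t, discount factor 1/(1+y/m)^(m*t), PV):
  t = 0.5000: CF_t = 36.500000, DF = 0.984252, PV = 35.925197
  t = 1.0000: CF_t = 36.500000, DF = 0.968752, PV = 35.359446
  t = 1.5000: CF_t = 36.500000, DF = 0.953496, PV = 34.802604
  t = 2.0000: CF_t = 1036.500000, DF = 0.938480, PV = 972.734848
Price P = sum_t PV_t = 1078.822095
Convexity numerator sum_t t*(t + 1/m) * CF_t / (1+y/m)^(m*t + 2):
  t = 0.5000: term = 17.401302
  t = 1.0000: term = 51.381797
  t = 1.5000: term = 101.145270
  t = 2.0000: term = 4711.693843
Convexity = (1/P) * sum = 4881.622213 / 1078.822095 = 4.524956

Answer: Convexity = 4.5250


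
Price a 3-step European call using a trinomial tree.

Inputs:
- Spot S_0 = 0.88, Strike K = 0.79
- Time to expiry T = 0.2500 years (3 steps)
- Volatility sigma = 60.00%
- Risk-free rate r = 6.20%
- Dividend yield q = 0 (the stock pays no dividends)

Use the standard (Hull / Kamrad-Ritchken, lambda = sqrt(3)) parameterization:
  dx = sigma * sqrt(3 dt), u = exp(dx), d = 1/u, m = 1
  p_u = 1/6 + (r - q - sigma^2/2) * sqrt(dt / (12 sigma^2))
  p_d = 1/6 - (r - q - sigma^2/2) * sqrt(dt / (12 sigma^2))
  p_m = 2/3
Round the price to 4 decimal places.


Answer: Price = V(0,0) = 0.1601

Derivation:
dt = T/N = 0.083333; dx = sigma*sqrt(3*dt) = 0.300000
u = exp(dx) = 1.349859; d = 1/u = 0.740818
p_u = 0.150278, p_m = 0.666667, p_d = 0.183056
Discount per step: exp(-r*dt) = 0.994847
Stock lattice S(k, j) with j the centered position index:
  k=0: S(0,+0) = 0.8800
  k=1: S(1,-1) = 0.6519; S(1,+0) = 0.8800; S(1,+1) = 1.1879
  k=2: S(2,-2) = 0.4830; S(2,-1) = 0.6519; S(2,+0) = 0.8800; S(2,+1) = 1.1879; S(2,+2) = 1.6035
  k=3: S(3,-3) = 0.3578; S(3,-2) = 0.4830; S(3,-1) = 0.6519; S(3,+0) = 0.8800; S(3,+1) = 1.1879; S(3,+2) = 1.6035; S(3,+3) = 2.1645
Terminal payoffs V(N, j) = max(S_T - K, 0):
  V(3,-3) = 0.000000; V(3,-2) = 0.000000; V(3,-1) = 0.000000; V(3,+0) = 0.090000; V(3,+1) = 0.397876; V(3,+2) = 0.813465; V(3,+3) = 1.374451
Backward induction: V(k, j) = exp(-r*dt) * [p_u * V(k+1, j+1) + p_m * V(k+1, j) + p_d * V(k+1, j-1)]
  V(2,-2) = exp(-r*dt) * [p_u*0.000000 + p_m*0.000000 + p_d*0.000000] = 0.000000
  V(2,-1) = exp(-r*dt) * [p_u*0.090000 + p_m*0.000000 + p_d*0.000000] = 0.013455
  V(2,+0) = exp(-r*dt) * [p_u*0.397876 + p_m*0.090000 + p_d*0.000000] = 0.119175
  V(2,+1) = exp(-r*dt) * [p_u*0.813465 + p_m*0.397876 + p_d*0.090000] = 0.401889
  V(2,+2) = exp(-r*dt) * [p_u*1.374451 + p_m*0.813465 + p_d*0.397876] = 0.817458
  V(1,-1) = exp(-r*dt) * [p_u*0.119175 + p_m*0.013455 + p_d*0.000000] = 0.026741
  V(1,+0) = exp(-r*dt) * [p_u*0.401889 + p_m*0.119175 + p_d*0.013455] = 0.141574
  V(1,+1) = exp(-r*dt) * [p_u*0.817458 + p_m*0.401889 + p_d*0.119175] = 0.410461
  V(0,+0) = exp(-r*dt) * [p_u*0.410461 + p_m*0.141574 + p_d*0.026741] = 0.160132


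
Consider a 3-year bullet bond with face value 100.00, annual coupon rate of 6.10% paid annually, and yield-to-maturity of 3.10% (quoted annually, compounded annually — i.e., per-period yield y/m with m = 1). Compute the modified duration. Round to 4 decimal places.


Answer: Modified duration = 2.7527

Derivation:
Coupon per period c = face * coupon_rate / m = 6.100000
Periods per year m = 1; per-period yield y/m = 0.031000
Number of cashflows N = 3
Cashflows (t years, CF_t, discount factor 1/(1+y/m)^(m*t), PV):
  t = 1.0000: CF_t = 6.100000, DF = 0.969932, PV = 5.916586
  t = 2.0000: CF_t = 6.100000, DF = 0.940768, PV = 5.738687
  t = 3.0000: CF_t = 106.100000, DF = 0.912481, PV = 96.814273
Price P = sum_t PV_t = 108.469545
First compute Macaulay numerator sum_t t * PV_t:
  t * PV_t at t = 1.0000: 5.916586
  t * PV_t at t = 2.0000: 11.477373
  t * PV_t at t = 3.0000: 290.442819
Macaulay duration D = 307.836778 / 108.469545 = 2.838002
Modified duration = D / (1 + y/m) = 2.838002 / (1 + 0.031000) = 2.752669


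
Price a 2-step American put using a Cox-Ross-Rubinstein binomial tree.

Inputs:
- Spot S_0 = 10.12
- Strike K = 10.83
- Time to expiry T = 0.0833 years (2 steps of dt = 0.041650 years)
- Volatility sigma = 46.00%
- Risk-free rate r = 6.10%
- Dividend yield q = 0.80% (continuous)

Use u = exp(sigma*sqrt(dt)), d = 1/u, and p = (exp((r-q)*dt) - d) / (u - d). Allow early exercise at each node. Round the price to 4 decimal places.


dt = T/N = 0.041650
u = exp(sigma*sqrt(dt)) = 1.098426; d = 1/u = 0.910394
p = (exp((r-q)*dt) - d) / (u - d) = 0.488300
Discount per step: exp(-r*dt) = 0.997463
Stock lattice S(k, i) with i counting down-moves:
  k=0: S(0,0) = 10.1200
  k=1: S(1,0) = 11.1161; S(1,1) = 9.2132
  k=2: S(2,0) = 12.2102; S(2,1) = 10.1200; S(2,2) = 8.3876
Terminal payoffs V(N, i) = max(K - S_T, 0):
  V(2,0) = 0.000000; V(2,1) = 0.710000; V(2,2) = 2.442378
Backward induction: V(k, i) = exp(-r*dt) * [p * V(k+1, i) + (1-p) * V(k+1, i+1)]; then take max(V_cont, immediate exercise) for American.
  V(1,0) = exp(-r*dt) * [p*0.000000 + (1-p)*0.710000] = 0.362385; exercise = 0.000000; V(1,0) = max -> 0.362385
  V(1,1) = exp(-r*dt) * [p*0.710000 + (1-p)*2.442378] = 1.592407; exercise = 1.616818; V(1,1) = max -> 1.616818
  V(0,0) = exp(-r*dt) * [p*0.362385 + (1-p)*1.616818] = 1.001729; exercise = 0.710000; V(0,0) = max -> 1.001729

Answer: Price = V(0,0) = 1.0017


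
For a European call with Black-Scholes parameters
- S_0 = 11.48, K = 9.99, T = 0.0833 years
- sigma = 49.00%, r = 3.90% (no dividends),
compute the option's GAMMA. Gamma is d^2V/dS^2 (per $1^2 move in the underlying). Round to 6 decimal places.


Answer: Gamma = 0.137629

Derivation:
d1 = 1.0767073027; d2 = 0.9352847797
phi(d1) = 0.2234454780; exp(-qT) = 1.0000000000; exp(-rT) = 0.9967565713
Gamma = exp(-qT) * phi(d1) / (S * sigma * sqrt(T)) = 1.0000000000 * 0.2234454780 / (11.4800 * 0.4900 * 0.2886173938) = 0.137629


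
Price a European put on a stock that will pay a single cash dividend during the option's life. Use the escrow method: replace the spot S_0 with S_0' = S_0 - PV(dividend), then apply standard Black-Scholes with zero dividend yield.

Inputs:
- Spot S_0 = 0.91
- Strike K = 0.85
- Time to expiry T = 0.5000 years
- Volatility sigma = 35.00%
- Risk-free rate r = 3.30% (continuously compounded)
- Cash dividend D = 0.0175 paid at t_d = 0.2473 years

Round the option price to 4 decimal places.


Answer: Price = 0.0598

Derivation:
PV(D) = D * exp(-r * t_d) = 0.0175 * 0.99187231 = 0.01735777
S_0' = S_0 - PV(D) = 0.9100 - 0.01735777 = 0.89264223
d1 = (ln(S_0'/K) + (r + sigma^2/2)*T) / (sigma*sqrt(T)) = 0.38819968
d2 = d1 - sigma*sqrt(T) = 0.14071230
exp(-rT) = 0.98363538
N(-d1) = 0.34893414; N(-d2) = 0.44404861
P = K * exp(-rT) * N(-d2) - S_0' * N(-d1) = 0.8500 * 0.98363538 * 0.44404861 - 0.89264223 * 0.34893414 = 0.0598


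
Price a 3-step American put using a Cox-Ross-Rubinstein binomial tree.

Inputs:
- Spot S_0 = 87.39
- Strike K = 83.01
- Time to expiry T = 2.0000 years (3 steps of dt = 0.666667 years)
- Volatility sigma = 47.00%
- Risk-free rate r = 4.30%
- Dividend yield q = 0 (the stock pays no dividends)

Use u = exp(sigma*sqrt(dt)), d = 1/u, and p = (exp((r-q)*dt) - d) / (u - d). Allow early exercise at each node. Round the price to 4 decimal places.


Answer: Price = V(0,0) = 18.3974

Derivation:
dt = T/N = 0.666667
u = exp(sigma*sqrt(dt)) = 1.467783; d = 1/u = 0.681299
p = (exp((r-q)*dt) - d) / (u - d) = 0.442199
Discount per step: exp(-r*dt) = 0.971740
Stock lattice S(k, i) with i counting down-moves:
  k=0: S(0,0) = 87.3900
  k=1: S(1,0) = 128.2696; S(1,1) = 59.5388
  k=2: S(2,0) = 188.2720; S(2,1) = 87.3900; S(2,2) = 40.5637
  k=3: S(3,0) = 276.3425; S(3,1) = 128.2696; S(3,2) = 59.5388; S(3,3) = 27.6360
Terminal payoffs V(N, i) = max(K - S_T, 0):
  V(3,0) = 0.000000; V(3,1) = 0.000000; V(3,2) = 23.471244; V(3,3) = 55.373961
Backward induction: V(k, i) = exp(-r*dt) * [p * V(k+1, i) + (1-p) * V(k+1, i+1)]; then take max(V_cont, immediate exercise) for American.
  V(2,0) = exp(-r*dt) * [p*0.000000 + (1-p)*0.000000] = 0.000000; exercise = 0.000000; V(2,0) = max -> 0.000000
  V(2,1) = exp(-r*dt) * [p*0.000000 + (1-p)*23.471244] = 12.722310; exercise = 0.000000; V(2,1) = max -> 12.722310
  V(2,2) = exp(-r*dt) * [p*23.471244 + (1-p)*55.373961] = 40.100444; exercise = 42.446280; V(2,2) = max -> 42.446280
  V(1,0) = exp(-r*dt) * [p*0.000000 + (1-p)*12.722310] = 6.895977; exercise = 0.000000; V(1,0) = max -> 6.895977
  V(1,1) = exp(-r*dt) * [p*12.722310 + (1-p)*42.446280] = 28.474308; exercise = 23.471244; V(1,1) = max -> 28.474308
  V(0,0) = exp(-r*dt) * [p*6.895977 + (1-p)*28.474308] = 18.397378; exercise = 0.000000; V(0,0) = max -> 18.397378


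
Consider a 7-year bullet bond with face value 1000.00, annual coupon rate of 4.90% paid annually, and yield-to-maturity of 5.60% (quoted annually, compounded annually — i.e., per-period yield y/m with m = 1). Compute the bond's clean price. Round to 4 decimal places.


Answer: Price = 960.3616

Derivation:
Coupon per period c = face * coupon_rate / m = 49.000000
Periods per year m = 1; per-period yield y/m = 0.056000
Number of cashflows N = 7
Cashflows (t years, CF_t, discount factor 1/(1+y/m)^(m*t), PV):
  t = 1.0000: CF_t = 49.000000, DF = 0.946970, PV = 46.401515
  t = 2.0000: CF_t = 49.000000, DF = 0.896752, PV = 43.940829
  t = 3.0000: CF_t = 49.000000, DF = 0.849197, PV = 41.610633
  t = 4.0000: CF_t = 49.000000, DF = 0.804163, PV = 39.404009
  t = 5.0000: CF_t = 49.000000, DF = 0.761518, PV = 37.314402
  t = 6.0000: CF_t = 49.000000, DF = 0.721135, PV = 35.335608
  t = 7.0000: CF_t = 1049.000000, DF = 0.682893, PV = 716.354611
Price P = sum_t PV_t = 960.361608


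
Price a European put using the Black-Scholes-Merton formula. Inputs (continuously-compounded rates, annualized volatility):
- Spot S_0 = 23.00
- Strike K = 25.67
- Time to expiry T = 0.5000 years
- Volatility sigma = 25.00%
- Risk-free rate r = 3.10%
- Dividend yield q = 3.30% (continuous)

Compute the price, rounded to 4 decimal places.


Answer: Price = 3.3324

Derivation:
d1 = (ln(S/K) + (r - q + 0.5*sigma^2) * T) / (sigma * sqrt(T)) = -0.53855390
d2 = d1 - sigma * sqrt(T) = -0.71533060
exp(-rT) = 0.98461951; exp(-qT) = 0.98363538
P = K * exp(-rT) * N(-d2) - S_0 * exp(-qT) * N(-d1)
N(-d1) = 0.70490265; N(-d2) = 0.76279761
P = 25.6700 * 0.98461951 * 0.76279761 - 23.0000 * 0.98363538 * 0.70490265 = 3.3324


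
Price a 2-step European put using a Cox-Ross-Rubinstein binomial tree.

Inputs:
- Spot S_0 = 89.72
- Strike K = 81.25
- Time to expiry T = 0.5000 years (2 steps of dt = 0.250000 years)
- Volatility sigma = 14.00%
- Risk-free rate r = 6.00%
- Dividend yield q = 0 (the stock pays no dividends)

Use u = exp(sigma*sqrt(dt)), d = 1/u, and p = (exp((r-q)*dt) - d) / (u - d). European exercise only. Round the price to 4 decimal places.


Answer: Price = V(0,0) = 0.5294

Derivation:
dt = T/N = 0.250000
u = exp(sigma*sqrt(dt)) = 1.072508; d = 1/u = 0.932394
p = (exp((r-q)*dt) - d) / (u - d) = 0.590369
Discount per step: exp(-r*dt) = 0.985112
Stock lattice S(k, i) with i counting down-moves:
  k=0: S(0,0) = 89.7200
  k=1: S(1,0) = 96.2254; S(1,1) = 83.6544
  k=2: S(2,0) = 103.2026; S(2,1) = 89.7200; S(2,2) = 77.9988
Terminal payoffs V(N, i) = max(K - S_T, 0):
  V(2,0) = 0.000000; V(2,1) = 0.000000; V(2,2) = 3.251179
Backward induction: V(k, i) = exp(-r*dt) * [p * V(k+1, i) + (1-p) * V(k+1, i+1)].
  V(1,0) = exp(-r*dt) * [p*0.000000 + (1-p)*0.000000] = 0.000000
  V(1,1) = exp(-r*dt) * [p*0.000000 + (1-p)*3.251179] = 1.311954
  V(0,0) = exp(-r*dt) * [p*0.000000 + (1-p)*1.311954] = 0.529415


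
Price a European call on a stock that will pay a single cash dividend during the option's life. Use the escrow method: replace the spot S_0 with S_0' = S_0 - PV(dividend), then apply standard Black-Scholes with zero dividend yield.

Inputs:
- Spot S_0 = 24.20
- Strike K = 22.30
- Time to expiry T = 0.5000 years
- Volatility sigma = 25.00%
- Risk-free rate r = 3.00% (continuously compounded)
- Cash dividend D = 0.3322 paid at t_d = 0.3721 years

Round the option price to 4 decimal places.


Answer: Price = 2.7406

Derivation:
PV(D) = D * exp(-r * t_d) = 0.3322 * 0.98889908 = 0.32851227
S_0' = S_0 - PV(D) = 24.2000 - 0.32851227 = 23.87148773
d1 = (ln(S_0'/K) + (r + sigma^2/2)*T) / (sigma*sqrt(T)) = 0.55846211
d2 = d1 - sigma*sqrt(T) = 0.38168541
exp(-rT) = 0.98511194
N(d1) = 0.71173556; N(d2) = 0.64865264
C = S_0' * N(d1) - K * exp(-rT) * N(d2) = 23.87148773 * 0.71173556 - 22.3000 * 0.98511194 * 0.64865264 = 2.7406


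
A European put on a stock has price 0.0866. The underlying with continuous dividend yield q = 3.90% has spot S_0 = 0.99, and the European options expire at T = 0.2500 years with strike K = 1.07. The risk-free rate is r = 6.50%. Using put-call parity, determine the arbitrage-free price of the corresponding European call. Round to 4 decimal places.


Answer: Call price = 0.0142

Derivation:
Put-call parity: C - P = S_0 * exp(-qT) - K * exp(-rT).
S_0 * exp(-qT) = 0.9900 * 0.99029738 = 0.98039440
K * exp(-rT) = 1.0700 * 0.98388132 = 1.05275301
C = P + S*exp(-qT) - K*exp(-rT)
C = 0.0866 + 0.98039440 - 1.05275301 = 0.0142


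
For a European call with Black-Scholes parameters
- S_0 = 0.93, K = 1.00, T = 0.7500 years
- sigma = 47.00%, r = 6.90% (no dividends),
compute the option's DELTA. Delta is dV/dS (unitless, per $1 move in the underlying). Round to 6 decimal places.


Answer: Delta = 0.560550

Derivation:
d1 = 0.1523634907; d2 = -0.2546684491
phi(d1) = 0.3943384021; exp(-qT) = 1.0000000000; exp(-rT) = 0.9495662287
N(d1) = 0.5605498745
Delta = exp(-qT) * N(d1) = 1.0000000000 * 0.5605498745 = 0.560550


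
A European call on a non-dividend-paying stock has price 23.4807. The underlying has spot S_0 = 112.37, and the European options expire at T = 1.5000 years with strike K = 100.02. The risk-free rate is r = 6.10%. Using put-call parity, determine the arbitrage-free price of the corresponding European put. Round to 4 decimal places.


Put-call parity: C - P = S_0 * exp(-qT) - K * exp(-rT).
S_0 * exp(-qT) = 112.3700 * 1.00000000 = 112.37000000
K * exp(-rT) = 100.0200 * 0.91256132 = 91.27438284
P = C - S*exp(-qT) + K*exp(-rT)
P = 23.4807 - 112.37000000 + 91.27438284 = 2.3851

Answer: Put price = 2.3851


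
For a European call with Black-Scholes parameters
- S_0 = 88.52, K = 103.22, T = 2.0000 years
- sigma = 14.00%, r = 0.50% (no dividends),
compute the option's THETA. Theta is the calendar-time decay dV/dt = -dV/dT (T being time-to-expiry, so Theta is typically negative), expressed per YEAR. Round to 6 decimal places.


Answer: Theta = -1.541190

Derivation:
d1 = -0.6264668972; d2 = -0.8244567959
phi(d1) = 0.3278598922; exp(-qT) = 1.0000000000; exp(-rT) = 0.9900498337
Theta = -S*exp(-qT)*phi(d1)*sigma/(2*sqrt(T)) - r*K*exp(-rT)*N(d2) + q*S*exp(-qT)*N(d1)
N(d1) = 0.2655043714; N(d2) = 0.2048400274; sqrt(T) = 1.4142135624
Term 1 = -88.5200 * 1.0000000000 * 0.3278598922 * 0.1400 / (2 * 1.4142135624) = -1.4365235139
Term 2 = -0.0050 * 103.2200 * 0.9900498337 * 0.2048400274 = -0.1046660271
Term 3 = 0 (no dividend yield, q = 0)
Theta = -1.4365235139 + (-0.1046660271) + (0.0000000000) = -1.541190


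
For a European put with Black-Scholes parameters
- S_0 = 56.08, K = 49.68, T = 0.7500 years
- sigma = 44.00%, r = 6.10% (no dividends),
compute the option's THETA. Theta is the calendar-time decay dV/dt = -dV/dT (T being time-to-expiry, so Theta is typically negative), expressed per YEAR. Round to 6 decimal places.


d1 = 0.6285948427; d2 = 0.2475436651
phi(d1) = 0.3274223762; exp(-qT) = 1.0000000000; exp(-rT) = 0.9552807525
Theta = -S*exp(-qT)*phi(d1)*sigma/(2*sqrt(T)) + r*K*exp(-rT)*N(-d2) - q*S*exp(-qT)*N(-d1)
N(-d1) = 0.2648071688; N(-d2) = 0.4022437514; sqrt(T) = 0.8660254038
Term 1 = -56.0800 * 1.0000000000 * 0.3274223762 * 0.4400 / (2 * 0.8660254038) = -4.6645355793
Term 2 = 0.0610 * 49.6800 * 0.9552807525 * 0.4022437514 = 1.1644792547
Term 3 = 0 (no dividend yield, q = 0)
Theta = -4.6645355793 + (1.1644792547) + (0.0000000000) = -3.500056

Answer: Theta = -3.500056


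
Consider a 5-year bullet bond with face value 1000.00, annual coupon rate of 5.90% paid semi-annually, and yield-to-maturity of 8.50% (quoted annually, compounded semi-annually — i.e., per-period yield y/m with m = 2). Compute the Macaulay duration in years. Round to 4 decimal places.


Coupon per period c = face * coupon_rate / m = 29.500000
Periods per year m = 2; per-period yield y/m = 0.042500
Number of cashflows N = 10
Cashflows (t years, CF_t, discount factor 1/(1+y/m)^(m*t), PV):
  t = 0.5000: CF_t = 29.500000, DF = 0.959233, PV = 28.297362
  t = 1.0000: CF_t = 29.500000, DF = 0.920127, PV = 27.143753
  t = 1.5000: CF_t = 29.500000, DF = 0.882616, PV = 26.037173
  t = 2.0000: CF_t = 29.500000, DF = 0.846634, PV = 24.975705
  t = 2.5000: CF_t = 29.500000, DF = 0.812119, PV = 23.957511
  t = 3.0000: CF_t = 29.500000, DF = 0.779011, PV = 22.980826
  t = 3.5000: CF_t = 29.500000, DF = 0.747253, PV = 22.043958
  t = 4.0000: CF_t = 29.500000, DF = 0.716789, PV = 21.145283
  t = 4.5000: CF_t = 29.500000, DF = 0.687568, PV = 20.283245
  t = 5.0000: CF_t = 1029.500000, DF = 0.659537, PV = 678.993653
Price P = sum_t PV_t = 895.858469
Macaulay numerator sum_t t * PV_t:
  t * PV_t at t = 0.5000: 14.148681
  t * PV_t at t = 1.0000: 27.143753
  t * PV_t at t = 1.5000: 39.055759
  t * PV_t at t = 2.0000: 49.951411
  t * PV_t at t = 2.5000: 59.893778
  t * PV_t at t = 3.0000: 68.942478
  t * PV_t at t = 3.5000: 77.153852
  t * PV_t at t = 4.0000: 84.581133
  t * PV_t at t = 4.5000: 91.274604
  t * PV_t at t = 5.0000: 3394.968264
Macaulay duration D = (sum_t t * PV_t) / P = 3907.113712 / 895.858469 = 4.361307

Answer: Macaulay duration = 4.3613 years


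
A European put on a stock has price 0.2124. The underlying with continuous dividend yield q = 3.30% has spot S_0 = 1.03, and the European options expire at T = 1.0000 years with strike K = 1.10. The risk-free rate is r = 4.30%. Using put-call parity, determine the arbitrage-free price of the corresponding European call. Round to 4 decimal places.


Put-call parity: C - P = S_0 * exp(-qT) - K * exp(-rT).
S_0 * exp(-qT) = 1.0300 * 0.96753856 = 0.99656472
K * exp(-rT) = 1.1000 * 0.95791139 = 1.05370253
C = P + S*exp(-qT) - K*exp(-rT)
C = 0.2124 + 0.99656472 - 1.05370253 = 0.1553

Answer: Call price = 0.1553


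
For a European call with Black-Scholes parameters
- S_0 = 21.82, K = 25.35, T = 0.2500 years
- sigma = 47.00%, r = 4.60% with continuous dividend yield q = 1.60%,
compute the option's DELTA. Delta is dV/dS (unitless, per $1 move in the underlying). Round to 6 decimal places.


Answer: Delta = 0.311287

Derivation:
d1 = -0.4886776580; d2 = -0.7236776580
phi(d1) = 0.3540413871; exp(-qT) = 0.9960079893; exp(-rT) = 0.9885658722
N(d1) = 0.3125349618
Delta = exp(-qT) * N(d1) = 0.9960079893 * 0.3125349618 = 0.311287


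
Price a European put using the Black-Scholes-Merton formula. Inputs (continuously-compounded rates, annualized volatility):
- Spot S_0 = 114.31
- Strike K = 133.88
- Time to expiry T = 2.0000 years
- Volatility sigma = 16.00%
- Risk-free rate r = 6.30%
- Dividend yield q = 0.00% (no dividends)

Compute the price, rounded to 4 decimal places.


Answer: Price = 12.4289

Derivation:
d1 = (ln(S/K) + (r - q + 0.5*sigma^2) * T) / (sigma * sqrt(T)) = -0.02841606
d2 = d1 - sigma * sqrt(T) = -0.25469023
exp(-rT) = 0.88161485; exp(-qT) = 1.00000000
P = K * exp(-rT) * N(-d2) - S_0 * exp(-qT) * N(-d1)
N(-d1) = 0.51133484; N(-d2) = 0.60051882
P = 133.8800 * 0.88161485 * 0.60051882 - 114.3100 * 1.00000000 * 0.51133484 = 12.4289


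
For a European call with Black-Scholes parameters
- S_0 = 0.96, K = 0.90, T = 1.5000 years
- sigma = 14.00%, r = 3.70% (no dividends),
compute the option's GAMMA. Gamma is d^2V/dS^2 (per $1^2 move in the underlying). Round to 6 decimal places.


d1 = 0.7858110131; d2 = 0.6143467311
phi(d1) = 0.2929691378; exp(-qT) = 1.0000000000; exp(-rT) = 0.9460120237
Gamma = exp(-qT) * phi(d1) / (S * sigma * sqrt(T)) = 1.0000000000 * 0.2929691378 / (0.9600 * 0.1400 * 1.2247448714) = 1.779824

Answer: Gamma = 1.779824


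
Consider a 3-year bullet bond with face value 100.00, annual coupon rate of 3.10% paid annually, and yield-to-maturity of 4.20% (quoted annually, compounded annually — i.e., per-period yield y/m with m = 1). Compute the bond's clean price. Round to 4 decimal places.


Coupon per period c = face * coupon_rate / m = 3.100000
Periods per year m = 1; per-period yield y/m = 0.042000
Number of cashflows N = 3
Cashflows (t years, CF_t, discount factor 1/(1+y/m)^(m*t), PV):
  t = 1.0000: CF_t = 3.100000, DF = 0.959693, PV = 2.975048
  t = 2.0000: CF_t = 3.100000, DF = 0.921010, PV = 2.855132
  t = 3.0000: CF_t = 103.100000, DF = 0.883887, PV = 91.128770
Price P = sum_t PV_t = 96.958950

Answer: Price = 96.9590


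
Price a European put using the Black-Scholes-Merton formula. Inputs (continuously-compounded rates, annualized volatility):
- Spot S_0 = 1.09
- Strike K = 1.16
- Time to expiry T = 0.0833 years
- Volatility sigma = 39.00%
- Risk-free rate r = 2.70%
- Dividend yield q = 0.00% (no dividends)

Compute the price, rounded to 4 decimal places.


d1 = (ln(S/K) + (r - q + 0.5*sigma^2) * T) / (sigma * sqrt(T)) = -0.47670461
d2 = d1 - sigma * sqrt(T) = -0.58926539
exp(-rT) = 0.99775343; exp(-qT) = 1.00000000
P = K * exp(-rT) * N(-d2) - S_0 * exp(-qT) * N(-d1)
N(-d1) = 0.68321376; N(-d2) = 0.72215837
P = 1.1600 * 0.99775343 * 0.72215837 - 1.0900 * 1.00000000 * 0.68321376 = 0.0911

Answer: Price = 0.0911


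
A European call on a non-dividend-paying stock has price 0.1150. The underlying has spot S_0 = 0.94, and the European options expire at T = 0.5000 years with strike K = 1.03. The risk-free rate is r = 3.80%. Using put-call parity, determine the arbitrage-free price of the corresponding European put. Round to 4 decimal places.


Put-call parity: C - P = S_0 * exp(-qT) - K * exp(-rT).
S_0 * exp(-qT) = 0.9400 * 1.00000000 = 0.94000000
K * exp(-rT) = 1.0300 * 0.98117936 = 1.01061474
P = C - S*exp(-qT) + K*exp(-rT)
P = 0.1150 - 0.94000000 + 1.01061474 = 0.1856

Answer: Put price = 0.1856


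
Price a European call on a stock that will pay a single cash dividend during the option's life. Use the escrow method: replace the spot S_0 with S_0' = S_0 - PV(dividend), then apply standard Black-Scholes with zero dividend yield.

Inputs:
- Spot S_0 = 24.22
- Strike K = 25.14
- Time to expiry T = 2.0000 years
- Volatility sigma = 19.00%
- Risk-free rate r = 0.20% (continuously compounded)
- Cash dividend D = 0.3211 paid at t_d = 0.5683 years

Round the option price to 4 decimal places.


PV(D) = D * exp(-r * t_d) = 0.3211 * 0.99886405 = 0.32073525
S_0' = S_0 - PV(D) = 24.2200 - 0.32073525 = 23.89926475
d1 = (ln(S_0'/K) + (r + sigma^2/2)*T) / (sigma*sqrt(T)) = -0.03912350
d2 = d1 - sigma*sqrt(T) = -0.30782408
exp(-rT) = 0.99600799
N(d1) = 0.48439596; N(d2) = 0.37910810
C = S_0' * N(d1) - K * exp(-rT) * N(d2) = 23.89926475 * 0.48439596 - 25.1400 * 0.99600799 * 0.37910810 = 2.0840

Answer: Price = 2.0840


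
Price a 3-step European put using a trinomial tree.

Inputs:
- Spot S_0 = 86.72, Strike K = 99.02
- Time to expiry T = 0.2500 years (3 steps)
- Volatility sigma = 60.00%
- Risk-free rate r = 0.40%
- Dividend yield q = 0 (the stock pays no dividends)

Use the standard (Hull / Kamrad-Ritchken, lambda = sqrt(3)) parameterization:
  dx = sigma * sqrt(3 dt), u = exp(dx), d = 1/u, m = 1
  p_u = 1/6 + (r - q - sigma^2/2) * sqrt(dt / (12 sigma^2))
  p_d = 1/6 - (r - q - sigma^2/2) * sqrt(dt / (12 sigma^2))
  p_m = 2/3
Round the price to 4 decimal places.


dt = T/N = 0.083333; dx = sigma*sqrt(3*dt) = 0.300000
u = exp(dx) = 1.349859; d = 1/u = 0.740818
p_u = 0.142222, p_m = 0.666667, p_d = 0.191111
Discount per step: exp(-r*dt) = 0.999667
Stock lattice S(k, j) with j the centered position index:
  k=0: S(0,+0) = 86.7200
  k=1: S(1,-1) = 64.2438; S(1,+0) = 86.7200; S(1,+1) = 117.0598
  k=2: S(2,-2) = 47.5929; S(2,-1) = 64.2438; S(2,+0) = 86.7200; S(2,+1) = 117.0598; S(2,+2) = 158.0141
  k=3: S(3,-3) = 35.2577; S(3,-2) = 47.5929; S(3,-1) = 64.2438; S(3,+0) = 86.7200; S(3,+1) = 117.0598; S(3,+2) = 158.0141; S(3,+3) = 213.2968
Terminal payoffs V(N, j) = max(K - S_T, 0):
  V(3,-3) = 63.762279; V(3,-2) = 51.427055; V(3,-1) = 34.776244; V(3,+0) = 12.300000; V(3,+1) = 0.000000; V(3,+2) = 0.000000; V(3,+3) = 0.000000
Backward induction: V(k, j) = exp(-r*dt) * [p_u * V(k+1, j+1) + p_m * V(k+1, j) + p_d * V(k+1, j-1)]
  V(2,-2) = exp(-r*dt) * [p_u*34.776244 + p_m*51.427055 + p_d*63.762279] = 51.399202
  V(2,-1) = exp(-r*dt) * [p_u*12.300000 + p_m*34.776244 + p_d*51.427055] = 34.750192
  V(2,+0) = exp(-r*dt) * [p_u*0.000000 + p_m*12.300000 + p_d*34.776244] = 14.841179
  V(2,+1) = exp(-r*dt) * [p_u*0.000000 + p_m*0.000000 + p_d*12.300000] = 2.349883
  V(2,+2) = exp(-r*dt) * [p_u*0.000000 + p_m*0.000000 + p_d*0.000000] = 0.000000
  V(1,-1) = exp(-r*dt) * [p_u*14.841179 + p_m*34.750192 + p_d*51.399202] = 35.088801
  V(1,+0) = exp(-r*dt) * [p_u*2.349883 + p_m*14.841179 + p_d*34.750192] = 16.863850
  V(1,+1) = exp(-r*dt) * [p_u*0.000000 + p_m*2.349883 + p_d*14.841179] = 4.401436
  V(0,+0) = exp(-r*dt) * [p_u*4.401436 + p_m*16.863850 + p_d*35.088801] = 18.568218

Answer: Price = V(0,0) = 18.5682
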